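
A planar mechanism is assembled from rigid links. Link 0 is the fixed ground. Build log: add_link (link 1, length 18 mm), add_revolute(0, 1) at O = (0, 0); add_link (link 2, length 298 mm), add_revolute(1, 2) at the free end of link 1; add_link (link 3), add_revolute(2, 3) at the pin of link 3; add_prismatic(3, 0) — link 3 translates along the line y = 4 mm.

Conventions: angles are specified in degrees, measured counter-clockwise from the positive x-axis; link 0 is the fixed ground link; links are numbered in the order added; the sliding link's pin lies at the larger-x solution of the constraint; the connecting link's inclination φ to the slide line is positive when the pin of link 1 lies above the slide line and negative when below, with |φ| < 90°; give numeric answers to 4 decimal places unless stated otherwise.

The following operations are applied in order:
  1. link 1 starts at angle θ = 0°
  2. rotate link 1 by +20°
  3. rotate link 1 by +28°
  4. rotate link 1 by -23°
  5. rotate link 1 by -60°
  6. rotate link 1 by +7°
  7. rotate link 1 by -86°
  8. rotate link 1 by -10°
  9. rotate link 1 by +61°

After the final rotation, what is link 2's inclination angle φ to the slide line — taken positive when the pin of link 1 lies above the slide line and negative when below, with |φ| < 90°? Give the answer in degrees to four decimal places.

geometry: r = 18 mm, L = 298 mm, e = 4 mm; θ starts at 0°
rotate link 1 by +20°: θ ← 0° +20° = 20°
rotate link 1 by +28°: θ ← 20° +28° = 48°
rotate link 1 by -23°: θ ← 48° -23° = 25°
rotate link 1 by -60°: θ ← 25° -60° = -35°
rotate link 1 by +7°: θ ← -35° +7° = -28°
rotate link 1 by -86°: θ ← -28° -86° = -114°
rotate link 1 by -10°: θ ← -114° -10° = -124°
rotate link 1 by +61°: θ ← -124° +61° = -63°
h = r sin θ − e = -16.038117 − 4 = -20.038117
sin φ = h / L = -20.038117 / 298 = -0.06724200
φ = arcsin(-0.06724200) = -3.855592°

-3.8556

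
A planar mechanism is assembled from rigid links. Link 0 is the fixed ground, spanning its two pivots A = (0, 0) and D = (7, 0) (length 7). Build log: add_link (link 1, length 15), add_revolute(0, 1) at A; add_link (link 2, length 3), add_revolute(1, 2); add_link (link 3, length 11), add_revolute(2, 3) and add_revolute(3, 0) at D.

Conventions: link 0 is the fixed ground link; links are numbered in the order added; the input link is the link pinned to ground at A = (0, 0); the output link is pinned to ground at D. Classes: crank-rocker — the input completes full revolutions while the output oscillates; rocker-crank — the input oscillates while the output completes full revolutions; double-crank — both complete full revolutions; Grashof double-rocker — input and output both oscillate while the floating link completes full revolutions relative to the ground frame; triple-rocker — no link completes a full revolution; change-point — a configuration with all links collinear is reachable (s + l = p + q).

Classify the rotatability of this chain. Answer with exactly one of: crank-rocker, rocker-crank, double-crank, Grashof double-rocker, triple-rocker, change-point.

lengths: ground=7, input=15, coupler=3, output=11
sorted: s=3 (shortest), l=15 (longest), p+q=18
s + l = 18 vs p + q = 18
s + l = p + q → change-point (collinear configuration reachable)

change-point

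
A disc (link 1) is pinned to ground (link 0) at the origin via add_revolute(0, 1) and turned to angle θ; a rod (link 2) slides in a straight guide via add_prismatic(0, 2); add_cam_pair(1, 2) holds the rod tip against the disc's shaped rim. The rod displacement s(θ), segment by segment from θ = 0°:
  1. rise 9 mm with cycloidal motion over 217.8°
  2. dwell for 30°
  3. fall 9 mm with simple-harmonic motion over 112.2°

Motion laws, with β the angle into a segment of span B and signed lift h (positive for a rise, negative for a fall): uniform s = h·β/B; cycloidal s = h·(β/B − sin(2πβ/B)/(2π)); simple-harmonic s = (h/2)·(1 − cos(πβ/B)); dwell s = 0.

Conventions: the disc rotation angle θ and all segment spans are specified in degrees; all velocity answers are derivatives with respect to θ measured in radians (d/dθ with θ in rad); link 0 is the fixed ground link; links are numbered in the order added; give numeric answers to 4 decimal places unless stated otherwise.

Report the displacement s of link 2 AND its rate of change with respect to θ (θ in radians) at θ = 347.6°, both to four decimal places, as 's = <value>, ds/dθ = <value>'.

segment 1 (0° to 217.8°, cycloidal, h = 9) is passed completely: s = 0.0000 + (9) = 9.0000
segment 2 (217.8° to 247.8°, dwell): s unchanged at 9.0000
θ = 347.6° falls in segment 3 (247.8° to 360°, simple-harmonic, h = -9): β = 347.6 − 247.8 = 99.8°, B = 112.2°; Δs = -9/2·(1 − cos(π·0.8895)) = -8.7315; s = 9.0000 − 8.7315 = 0.2685
velocity in seg [247.8°–360°] (simple-harmonic), θ in radians: β = 99.8° = 1.7418 rad, B = 112.2° = 1.9583 rad; ds/dθ = (πh/(2B)) sin(πβ/B) = (π·(-9)/(2·1.9583)) sin(π·0.8895) = -2.456462 mm/rad

s = 0.2685, ds/dθ = -2.4565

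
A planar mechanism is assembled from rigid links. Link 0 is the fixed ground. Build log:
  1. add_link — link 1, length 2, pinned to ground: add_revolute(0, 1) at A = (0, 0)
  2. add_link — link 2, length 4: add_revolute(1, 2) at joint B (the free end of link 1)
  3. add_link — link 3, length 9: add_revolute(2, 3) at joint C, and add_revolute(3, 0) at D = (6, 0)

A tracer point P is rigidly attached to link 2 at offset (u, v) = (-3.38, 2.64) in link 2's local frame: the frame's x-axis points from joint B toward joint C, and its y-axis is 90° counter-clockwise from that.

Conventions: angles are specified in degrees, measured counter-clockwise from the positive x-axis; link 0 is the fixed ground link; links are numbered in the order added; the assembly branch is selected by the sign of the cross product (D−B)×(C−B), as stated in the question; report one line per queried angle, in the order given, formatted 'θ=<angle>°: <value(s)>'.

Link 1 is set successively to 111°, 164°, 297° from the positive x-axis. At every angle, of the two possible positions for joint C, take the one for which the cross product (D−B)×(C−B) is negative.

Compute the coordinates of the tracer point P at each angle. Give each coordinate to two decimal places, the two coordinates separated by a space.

A=(0,0), D=(6.00,0)
θ=111°: B = A + 2.00·(cos111°, sin111°) = (-0.7167, 1.8672)
θ=111°: |BD| = 6.9714
θ=111°: circle(B,4.00) ∩ circle(D,9.00): a=-1.1762, h=3.8232
θ=111°:   candidates: C₊=(-0.8260,5.8657) cross=26.653; C₋=(-2.8739,-1.5013) cross=-26.653
θ=111°:   branch - wants cross < 0 → take C=(-2.8739,-1.5013) (cross=-26.653)
θ=111°: ex = (C−B)/|BC| = (-0.5393,-0.8421); ey = (0.8421,-0.5393)
θ=111°: P = B + -3.38·ex + 2.64·ey = (3.3293,3.2898)
θ=164°: B = A + 2.00·(cos164°, sin164°) = (-1.9225, 0.5513)
θ=164°: |BD| = 7.9417
θ=164°: circle(B,4.00) ∩ circle(D,9.00): a=-0.1215, h=3.9982
θ=164°:   candidates: C₊=(-1.7662,4.5482) cross=31.752; C₋=(-2.3213,-3.4288) cross=-31.752
θ=164°:   branch - wants cross < 0 → take C=(-2.3213,-3.4288) (cross=-31.752)
θ=164°: ex = (C−B)/|BC| = (-0.0997,-0.9950); ey = (0.9950,-0.0997)
θ=164°: P = B + -3.38·ex + 2.64·ey = (1.0413,3.6513)
θ=297°: B = A + 2.00·(cos297°, sin297°) = (0.9080, -1.7820)
θ=297°: |BD| = 5.3948
θ=297°: circle(B,4.00) ∩ circle(D,9.00): a=-3.3269, h=2.2208
θ=297°:   candidates: C₊=(-2.9657,-0.7848) cross=11.981; C₋=(-1.4986,-4.9771) cross=-11.981
θ=297°:   branch - wants cross < 0 → take C=(-1.4986,-4.9771) (cross=-11.981)
θ=297°: ex = (C−B)/|BC| = (-0.6016,-0.7988); ey = (0.7988,-0.6016)
θ=297°: P = B + -3.38·ex + 2.64·ey = (5.0503,-0.6705)

θ=111°: 3.33 3.29
θ=164°: 1.04 3.65
θ=297°: 5.05 -0.67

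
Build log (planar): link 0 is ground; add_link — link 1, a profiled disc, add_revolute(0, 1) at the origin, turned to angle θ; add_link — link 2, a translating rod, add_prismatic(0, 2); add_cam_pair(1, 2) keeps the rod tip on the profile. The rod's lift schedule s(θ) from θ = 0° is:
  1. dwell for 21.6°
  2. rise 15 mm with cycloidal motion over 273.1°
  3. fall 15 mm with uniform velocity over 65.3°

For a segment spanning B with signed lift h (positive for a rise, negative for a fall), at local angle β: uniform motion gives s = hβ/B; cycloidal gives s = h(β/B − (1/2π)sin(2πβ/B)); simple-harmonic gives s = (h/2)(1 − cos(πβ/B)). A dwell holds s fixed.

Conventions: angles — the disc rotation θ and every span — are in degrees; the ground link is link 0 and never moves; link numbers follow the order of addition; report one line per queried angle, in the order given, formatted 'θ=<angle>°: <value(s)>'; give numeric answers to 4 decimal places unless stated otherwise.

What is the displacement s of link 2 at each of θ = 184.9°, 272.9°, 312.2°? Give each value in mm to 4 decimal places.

seg 1 [0°–21.6°] dwell: s stays 0.0000
seg 2 [21.6°–294.7°] cycloidal, h=15: θ=184.9° here. β=163.3, B=273.1. 15·(0.5979 − sin(2π·0.5979)/(2π)) = 10.3475 → s = 10.3475
seg 2 [21.6°–294.7°] cycloidal, h=15: θ=272.9° here. β=251.3, B=273.1. 15·(0.9202 − sin(2π·0.9202)/(2π)) = 14.9504 → s = 14.9504
seg 2 [21.6°–294.7°] cycloidal, h=15: full span → s += 15 → s = 15.0000
seg 3 [294.7°–360°] uniform, h=-15: θ=312.2° here. β=17.5, B=65.3. -15·17.5/65.3 = -4.0199 → s = 10.9801

θ=184.9°: 10.3475
θ=272.9°: 14.9504
θ=312.2°: 10.9801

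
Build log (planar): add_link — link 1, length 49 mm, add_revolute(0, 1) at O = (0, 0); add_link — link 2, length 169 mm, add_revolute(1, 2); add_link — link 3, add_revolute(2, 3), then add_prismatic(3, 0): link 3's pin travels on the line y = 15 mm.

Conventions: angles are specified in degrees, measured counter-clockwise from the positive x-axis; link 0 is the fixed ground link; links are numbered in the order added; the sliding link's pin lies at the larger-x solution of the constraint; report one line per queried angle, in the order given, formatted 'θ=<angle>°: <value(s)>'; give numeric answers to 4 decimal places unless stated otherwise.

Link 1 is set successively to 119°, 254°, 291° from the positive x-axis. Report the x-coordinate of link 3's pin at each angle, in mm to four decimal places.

geometry: r = 49 mm, L = 169 mm, e = 15 mm
θ=119°: crank pin P = (r cos θ, r sin θ) = (-23.755671, 42.856366)
θ=119°: h = r sin θ − e = 42.856366 − 15 = 27.856366
θ=119°: x = r cos θ + √(L² − h²) = -23.755671 + 166.688401 = 142.932729
θ=254°: crank pin P = (r cos θ, r sin θ) = (-13.506230, -47.101823)
θ=254°: h = r sin θ − e = -47.101823 − 15 = -62.101823
θ=254°: x = r cos θ + √(L² − h²) = -13.506230 + 157.176218 = 143.669988
θ=291°: crank pin P = (r cos θ, r sin θ) = (17.560030, -45.745441)
θ=291°: h = r sin θ − e = -45.745441 − 15 = -60.745441
θ=291°: x = r cos θ + √(L² − h²) = 17.560030 + 157.705394 = 175.265424

θ=119°: 142.9327
θ=254°: 143.6700
θ=291°: 175.2654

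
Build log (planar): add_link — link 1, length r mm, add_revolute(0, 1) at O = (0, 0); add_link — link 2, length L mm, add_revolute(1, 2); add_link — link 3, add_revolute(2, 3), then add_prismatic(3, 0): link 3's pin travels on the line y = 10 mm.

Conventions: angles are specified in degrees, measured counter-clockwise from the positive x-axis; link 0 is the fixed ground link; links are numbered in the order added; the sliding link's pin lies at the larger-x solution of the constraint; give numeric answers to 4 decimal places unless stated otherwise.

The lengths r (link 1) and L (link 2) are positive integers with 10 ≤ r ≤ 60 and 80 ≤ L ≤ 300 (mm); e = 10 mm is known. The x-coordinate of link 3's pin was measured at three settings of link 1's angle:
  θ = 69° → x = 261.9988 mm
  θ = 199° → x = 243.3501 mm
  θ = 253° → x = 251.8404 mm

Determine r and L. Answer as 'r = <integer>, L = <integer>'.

constraint per measurement: (x − r cos θ)² + (r sin θ − e)² = L²
subtracting the θ₁ and θ₂ equations cancels the r² and L² terms:
r = (x₁² − x₂²) / (2[(x₁cos θ₁ + e sin θ₁) − (x₂cos θ₂ + e sin θ₂)]) = 14.0000 → r = 14
L² = (x₁ − r cos θ₁)² + (r sin θ₁ − e)² = 66048.9934 → L = 257.0000 → L = 257
check at θ₃=253°: x = 251.8404 (printed 251.8404) ✓

r = 14, L = 257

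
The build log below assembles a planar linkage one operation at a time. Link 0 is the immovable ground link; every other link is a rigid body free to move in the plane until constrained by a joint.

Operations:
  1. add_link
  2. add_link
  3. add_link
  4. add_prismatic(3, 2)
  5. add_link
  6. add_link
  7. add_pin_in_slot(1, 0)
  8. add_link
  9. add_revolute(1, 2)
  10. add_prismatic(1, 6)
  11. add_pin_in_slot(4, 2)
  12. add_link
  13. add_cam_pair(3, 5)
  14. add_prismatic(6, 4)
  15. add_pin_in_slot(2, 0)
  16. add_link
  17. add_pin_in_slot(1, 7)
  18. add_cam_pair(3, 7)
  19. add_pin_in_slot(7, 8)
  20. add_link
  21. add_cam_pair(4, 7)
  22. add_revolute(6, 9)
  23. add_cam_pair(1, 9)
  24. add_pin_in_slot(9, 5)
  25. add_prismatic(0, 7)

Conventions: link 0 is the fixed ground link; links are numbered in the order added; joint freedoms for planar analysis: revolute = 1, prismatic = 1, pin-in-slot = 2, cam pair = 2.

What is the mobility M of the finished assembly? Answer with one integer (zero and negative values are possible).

(L,J1,J2)=(1,0,0); link0 fixed
link1: (2,0,0)
link2: (3,0,0)
link3: (4,0,0)
P 3-2 [J1]: (4,1,0)
link4: (5,1,0)
link5: (6,1,0)
PS 1-0 [J2]: (6,1,1)
link6: (7,1,1)
R 1-2 [J1]: (7,2,1)
P 1-6 [J1]: (7,3,1)
PS 4-2 [J2]: (7,3,2)
link7: (8,3,2)
C 3-5 [J2]: (8,3,3)
P 6-4 [J1]: (8,4,3)
PS 2-0 [J2]: (8,4,4)
link8: (9,4,4)
PS 1-7 [J2]: (9,4,5)
C 3-7 [J2]: (9,4,6)
PS 7-8 [J2]: (9,4,7)
link9: (10,4,7)
C 4-7 [J2]: (10,4,8)
R 6-9 [J1]: (10,5,8)
C 1-9 [J2]: (10,5,9)
PS 9-5 [J2]: (10,5,10)
P 0-7 [J1]: (10,6,10)
Grübler: 3·9 − 2·6 − 10 = 5

M = 5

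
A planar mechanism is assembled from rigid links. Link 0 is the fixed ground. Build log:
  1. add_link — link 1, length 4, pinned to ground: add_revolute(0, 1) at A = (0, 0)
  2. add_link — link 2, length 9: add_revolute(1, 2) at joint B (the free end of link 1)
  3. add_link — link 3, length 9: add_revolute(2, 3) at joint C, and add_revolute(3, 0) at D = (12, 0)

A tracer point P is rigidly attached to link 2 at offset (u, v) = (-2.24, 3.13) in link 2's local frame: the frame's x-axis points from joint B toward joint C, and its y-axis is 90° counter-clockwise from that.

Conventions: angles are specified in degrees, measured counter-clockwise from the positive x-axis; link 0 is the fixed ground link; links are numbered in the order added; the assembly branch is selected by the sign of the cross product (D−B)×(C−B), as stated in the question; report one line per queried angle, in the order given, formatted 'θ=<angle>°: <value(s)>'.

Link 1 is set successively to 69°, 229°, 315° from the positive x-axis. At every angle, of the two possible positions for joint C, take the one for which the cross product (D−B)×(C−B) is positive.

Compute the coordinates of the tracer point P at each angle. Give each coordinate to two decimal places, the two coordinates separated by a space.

A=(0,0), D=(12.00,0)
θ=69°: B = A + 4.00·(cos69°, sin69°) = (1.4335, 3.7343)
θ=69°: |BD| = 11.2070
θ=69°: circle(B,9.00) ∩ circle(D,9.00): a=5.6035, h=7.0428
θ=69°:   candidates: C₊=(9.0635,8.5075) cross=78.928; C₋=(4.3700,-4.7731) cross=-78.928
θ=69°:   branch + wants cross > 0 → take C=(9.0635,8.5075) (cross=78.928)
θ=69°: ex = (C−B)/|BC| = (0.8478,0.5303); ey = (-0.5303,0.8478)
θ=69°: P = B + -2.24·ex + 3.13·ey = (-2.1255,5.1999)
θ=229°: B = A + 4.00·(cos229°, sin229°) = (-2.6242, -3.0188)
θ=229°: |BD| = 14.9326
θ=229°: circle(B,9.00) ∩ circle(D,9.00): a=7.4663, h=5.0254
θ=229°:   candidates: C₊=(3.6719,3.4122) cross=75.042; C₋=(5.7038,-6.4310) cross=-75.042
θ=229°:   branch + wants cross > 0 → take C=(3.6719,3.4122) (cross=75.042)
θ=229°: ex = (C−B)/|BC| = (0.6996,0.7146); ey = (-0.7146,0.6996)
θ=229°: P = B + -2.24·ex + 3.13·ey = (-6.4279,-2.4298)
θ=315°: B = A + 4.00·(cos315°, sin315°) = (2.8284, -2.8284)
θ=315°: |BD| = 9.5978
θ=315°: circle(B,9.00) ∩ circle(D,9.00): a=4.7989, h=7.6138
θ=315°:   candidates: C₊=(5.1704,5.8615) cross=73.076; C₋=(9.6580,-8.6899) cross=-73.076
θ=315°:   branch + wants cross > 0 → take C=(5.1704,5.8615) (cross=73.076)
θ=315°: ex = (C−B)/|BC| = (0.2602,0.9655); ey = (-0.9655,0.2602)
θ=315°: P = B + -2.24·ex + 3.13·ey = (-0.7766,-4.1768)

θ=69°: -2.13 5.20
θ=229°: -6.43 -2.43
θ=315°: -0.78 -4.18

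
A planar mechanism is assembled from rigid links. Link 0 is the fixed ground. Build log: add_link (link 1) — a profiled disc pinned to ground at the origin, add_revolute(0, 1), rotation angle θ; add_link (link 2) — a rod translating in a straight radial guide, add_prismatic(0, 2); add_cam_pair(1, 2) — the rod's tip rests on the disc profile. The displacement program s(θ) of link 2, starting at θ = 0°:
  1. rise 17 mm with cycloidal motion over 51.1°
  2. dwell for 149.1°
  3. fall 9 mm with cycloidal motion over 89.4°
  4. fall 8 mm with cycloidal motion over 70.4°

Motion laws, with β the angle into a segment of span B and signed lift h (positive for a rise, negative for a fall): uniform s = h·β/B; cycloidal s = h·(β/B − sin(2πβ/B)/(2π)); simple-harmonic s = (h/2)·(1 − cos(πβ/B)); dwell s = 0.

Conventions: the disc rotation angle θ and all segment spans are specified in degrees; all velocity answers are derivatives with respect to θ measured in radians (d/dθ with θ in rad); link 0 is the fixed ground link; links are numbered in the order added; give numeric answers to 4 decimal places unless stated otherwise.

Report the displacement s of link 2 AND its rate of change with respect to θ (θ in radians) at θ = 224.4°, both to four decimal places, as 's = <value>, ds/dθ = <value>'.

seg 1 [0°–51.1°] cycloidal, h=17: full span → s += 17 → s = 17.0000
seg 2 [51.1°–200.2°] dwell: s stays 17.0000
seg 3 [200.2°–289.6°] cycloidal, h=-9: θ=224.4° here. β=24.2, B=89.4. -9·(0.2707 − sin(2π·0.2707)/(2π)) = -1.0159 → s = 15.9841
velocity in seg [200.2°–289.6°] (cycloidal), θ in radians: β = 24.2° = 0.4224 rad, B = 89.4° = 1.5603 rad; ds/dθ = (h/B)(1 − cos(2πβ/B)) = ((-9)/1.5603)(1 − cos(2π·0.2707)) = -6.515886 mm/rad

s = 15.9841, ds/dθ = -6.5159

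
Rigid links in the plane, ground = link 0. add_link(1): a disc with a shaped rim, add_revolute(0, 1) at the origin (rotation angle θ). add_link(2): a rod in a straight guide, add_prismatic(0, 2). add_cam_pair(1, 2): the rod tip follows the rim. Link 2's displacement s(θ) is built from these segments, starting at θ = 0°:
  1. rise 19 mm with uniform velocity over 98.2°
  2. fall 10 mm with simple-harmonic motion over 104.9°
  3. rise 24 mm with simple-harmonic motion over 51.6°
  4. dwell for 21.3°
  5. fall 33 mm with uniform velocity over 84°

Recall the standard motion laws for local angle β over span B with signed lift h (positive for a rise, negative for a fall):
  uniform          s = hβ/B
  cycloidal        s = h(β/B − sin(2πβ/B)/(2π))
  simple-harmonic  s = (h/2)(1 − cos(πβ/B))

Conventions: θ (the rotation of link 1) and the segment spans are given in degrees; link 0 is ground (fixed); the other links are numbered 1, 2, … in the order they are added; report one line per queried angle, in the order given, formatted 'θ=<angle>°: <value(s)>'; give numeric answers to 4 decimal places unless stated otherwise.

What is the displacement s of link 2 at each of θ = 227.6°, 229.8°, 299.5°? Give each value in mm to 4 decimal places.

segment 1 (0° to 98.2°, uniform, h = 19) is passed completely: s = 0.0000 + (19) = 19.0000
segment 2 (98.2° to 203.1°, simple-harmonic, h = -10) is passed completely: s = 19.0000 + (-10) = 9.0000
θ = 227.6° falls in segment 3 (203.1° to 254.7°, simple-harmonic, h = 24): β = 227.6 − 203.1 = 24.5°, B = 51.6°; Δs = 24/2·(1 − cos(π·0.4748)) = 11.0512; s = 9.0000 + 11.0512 = 20.0512
θ = 229.8° falls in segment 3 (203.1° to 254.7°, simple-harmonic, h = 24): β = 229.8 − 203.1 = 26.7°, B = 51.6°; Δs = 24/2·(1 − cos(π·0.5174)) = 12.6572; s = 9.0000 + 12.6572 = 21.6572
segment 3 (203.1° to 254.7°, simple-harmonic, h = 24) is passed completely: s = 9.0000 + (24) = 33.0000
segment 4 (254.7° to 276°, dwell): s unchanged at 33.0000
θ = 299.5° falls in segment 5 (276° to 360°, uniform, h = -33): β = 299.5 − 276 = 23.5°, B = 84°; Δs = -33·23.5/84 = -9.2321; s = 33.0000 − 9.2321 = 23.7679

θ=227.6°: 20.0512
θ=229.8°: 21.6572
θ=299.5°: 23.7679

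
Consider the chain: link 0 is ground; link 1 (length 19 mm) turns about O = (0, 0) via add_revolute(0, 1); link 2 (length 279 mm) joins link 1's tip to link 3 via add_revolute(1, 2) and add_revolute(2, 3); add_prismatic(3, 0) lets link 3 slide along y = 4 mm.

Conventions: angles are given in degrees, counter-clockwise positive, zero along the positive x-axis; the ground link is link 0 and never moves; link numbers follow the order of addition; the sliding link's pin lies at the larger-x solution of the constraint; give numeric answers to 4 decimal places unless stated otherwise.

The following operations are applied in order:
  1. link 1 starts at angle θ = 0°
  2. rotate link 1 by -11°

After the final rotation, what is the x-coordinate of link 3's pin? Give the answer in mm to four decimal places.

geometry: r = 19 mm, L = 279 mm, e = 4 mm; θ starts at 0°
rotate link 1 by -11°: θ ← 0° -11° = -11°
crank pin P = (r cos θ, r sin θ) = (18.650916, -3.625371)
h = r sin θ − e = -3.625371 − 4 = -7.625371
x = r cos θ + √(L² − h²) = 18.650916 + 278.895776 = 297.546692

297.5467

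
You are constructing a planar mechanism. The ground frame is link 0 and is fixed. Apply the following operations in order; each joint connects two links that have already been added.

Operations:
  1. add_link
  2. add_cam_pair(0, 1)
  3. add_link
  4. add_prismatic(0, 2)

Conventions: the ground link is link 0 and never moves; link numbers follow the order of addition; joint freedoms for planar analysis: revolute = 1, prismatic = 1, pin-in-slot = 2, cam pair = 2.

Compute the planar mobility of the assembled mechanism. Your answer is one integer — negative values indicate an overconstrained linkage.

L=1 J1=0 J2=0
add link → L=2 J1=0 J2=0
C@0,1 dof=2 J2 → L=2 J1=0 J2=1
add link → L=3 J1=0 J2=1
P@0,2 dof=1 J1 → L=3 J1=1 J2=1
M=3(L−1)−2J1−J2=3·2−2·1−1=3

M = 3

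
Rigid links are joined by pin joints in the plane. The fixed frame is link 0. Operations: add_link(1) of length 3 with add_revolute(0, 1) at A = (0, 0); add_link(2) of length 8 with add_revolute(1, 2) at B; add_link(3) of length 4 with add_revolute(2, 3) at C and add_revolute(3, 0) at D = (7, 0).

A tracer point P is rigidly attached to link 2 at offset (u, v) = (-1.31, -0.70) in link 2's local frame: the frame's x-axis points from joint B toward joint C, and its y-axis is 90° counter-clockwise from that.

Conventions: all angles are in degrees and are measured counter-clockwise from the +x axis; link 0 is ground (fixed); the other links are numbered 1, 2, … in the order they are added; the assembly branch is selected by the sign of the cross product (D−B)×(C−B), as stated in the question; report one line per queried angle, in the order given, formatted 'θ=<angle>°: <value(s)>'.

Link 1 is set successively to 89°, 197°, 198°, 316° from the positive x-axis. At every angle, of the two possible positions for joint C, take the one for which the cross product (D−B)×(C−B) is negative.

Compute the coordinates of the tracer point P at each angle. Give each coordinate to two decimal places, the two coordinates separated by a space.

A=(0,0), D=(7.00,0)
θ=89°: B = A + 3.00·(cos89°, sin89°) = (0.0524, 2.9995)
θ=89°: |BD| = 7.5675
θ=89°: circle(B,8.00) ∩ circle(D,4.00): a=6.9552, h=3.9529
θ=89°:   candidates: C₊=(8.0047,3.8718) cross=29.913; C₋=(4.8711,-3.3864) cross=-29.913
θ=89°:   branch - wants cross < 0 → take C=(4.8711,-3.3864) (cross=-29.913)
θ=89°: ex = (C−B)/|BC| = (0.6023,-0.7982); ey = (0.7982,0.6023)
θ=89°: P = B + -1.31·ex + -0.70·ey = (-1.2955,3.6236)
θ=197°: B = A + 3.00·(cos197°, sin197°) = (-2.8689, -0.8771)
θ=197°: |BD| = 9.9078
θ=197°: circle(B,8.00) ∩ circle(D,4.00): a=7.3762, h=3.0970
θ=197°:   candidates: C₊=(4.2042,2.8607) cross=30.684; C₋=(4.7525,-3.3089) cross=-30.684
θ=197°:   branch - wants cross < 0 → take C=(4.7525,-3.3089) (cross=-30.684)
θ=197°: ex = (C−B)/|BC| = (0.9527,-0.3040); ey = (0.3040,0.9527)
θ=197°: P = B + -1.31·ex + -0.70·ey = (-4.3297,-1.1458)
θ=198°: B = A + 3.00·(cos198°, sin198°) = (-2.8532, -0.9271)
θ=198°: |BD| = 9.8967
θ=198°: circle(B,8.00) ∩ circle(D,4.00): a=7.3734, h=3.1037
θ=198°:   candidates: C₊=(4.1971,2.8537) cross=30.716; C₋=(4.7785,-3.3264) cross=-30.716
θ=198°:   branch - wants cross < 0 → take C=(4.7785,-3.3264) (cross=-30.716)
θ=198°: ex = (C−B)/|BC| = (0.9540,-0.2999); ey = (0.2999,0.9540)
θ=198°: P = B + -1.31·ex + -0.70·ey = (-4.3128,-1.2019)
θ=316°: B = A + 3.00·(cos316°, sin316°) = (2.1580, -2.0840)
θ=316°: |BD| = 5.2714
θ=316°: circle(B,8.00) ∩ circle(D,4.00): a=7.1886, h=3.5106
θ=316°:   candidates: C₊=(7.3731,3.9826) cross=18.506; C₋=(10.1489,-2.4667) cross=-18.506
θ=316°:   branch - wants cross < 0 → take C=(10.1489,-2.4667) (cross=-18.506)
θ=316°: ex = (C−B)/|BC| = (0.9989,-0.0478); ey = (0.0478,0.9989)
θ=316°: P = B + -1.31·ex + -0.70·ey = (0.8160,-2.7205)

θ=89°: -1.30 3.62
θ=197°: -4.33 -1.15
θ=198°: -4.31 -1.20
θ=316°: 0.82 -2.72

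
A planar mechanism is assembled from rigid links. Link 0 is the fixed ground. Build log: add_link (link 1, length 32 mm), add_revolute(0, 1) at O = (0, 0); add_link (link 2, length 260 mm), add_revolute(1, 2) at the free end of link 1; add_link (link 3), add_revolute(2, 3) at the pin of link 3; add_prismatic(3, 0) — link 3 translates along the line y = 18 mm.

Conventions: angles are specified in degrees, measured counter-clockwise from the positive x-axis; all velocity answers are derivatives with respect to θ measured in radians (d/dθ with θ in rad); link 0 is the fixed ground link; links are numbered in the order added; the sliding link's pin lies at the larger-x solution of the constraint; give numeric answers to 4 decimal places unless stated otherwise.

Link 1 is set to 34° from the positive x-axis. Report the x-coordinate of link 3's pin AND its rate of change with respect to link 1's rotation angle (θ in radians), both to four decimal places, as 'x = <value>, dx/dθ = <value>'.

geometry: r = 32 mm, L = 260 mm, e = 18 mm
crank pin P = (r cos θ, r sin θ) = (26.529202, 17.894173)
h = r sin θ − e = 17.894173 − 18 = -0.105827
x = r cos θ + √(L² − h²) = 26.529202 + 259.999978 = 286.529181
dx/dθ = −r sin θ − h·r cos θ/√(L² − h²) (θ in radians; h = -0.105827) = -17.883375

x = 286.5292, dx/dθ = -17.8834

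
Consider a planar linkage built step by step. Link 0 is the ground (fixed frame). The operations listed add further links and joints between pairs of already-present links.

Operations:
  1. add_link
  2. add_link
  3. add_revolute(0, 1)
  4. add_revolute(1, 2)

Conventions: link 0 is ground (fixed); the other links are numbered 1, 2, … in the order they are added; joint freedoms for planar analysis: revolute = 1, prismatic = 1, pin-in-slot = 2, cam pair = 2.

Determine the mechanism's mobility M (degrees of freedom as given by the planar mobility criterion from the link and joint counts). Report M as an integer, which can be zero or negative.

L=1 J1=0 J2=0
add link → L=2 J1=0 J2=0
add link → L=3 J1=0 J2=0
R@0,1 dof=1 J1 → L=3 J1=1 J2=0
R@1,2 dof=1 J1 → L=3 J1=2 J2=0
M=3(L−1)−2J1−J2=3·2−2·2−0=2

M = 2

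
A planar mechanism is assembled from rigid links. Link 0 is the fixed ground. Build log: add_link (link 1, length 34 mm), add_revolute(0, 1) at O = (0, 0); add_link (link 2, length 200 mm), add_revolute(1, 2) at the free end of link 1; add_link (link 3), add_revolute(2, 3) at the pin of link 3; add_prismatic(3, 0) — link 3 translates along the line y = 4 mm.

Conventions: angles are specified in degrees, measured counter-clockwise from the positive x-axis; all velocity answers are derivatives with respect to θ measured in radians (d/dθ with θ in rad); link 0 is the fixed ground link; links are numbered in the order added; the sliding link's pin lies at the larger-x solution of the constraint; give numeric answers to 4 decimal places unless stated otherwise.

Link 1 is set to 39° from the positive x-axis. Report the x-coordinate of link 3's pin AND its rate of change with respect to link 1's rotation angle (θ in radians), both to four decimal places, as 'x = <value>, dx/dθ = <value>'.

geometry: r = 34 mm, L = 200 mm, e = 4 mm
crank pin P = (r cos θ, r sin θ) = (26.422963, 21.396893)
h = r sin θ − e = 21.396893 − 4 = 17.396893
x = r cos θ + √(L² − h²) = 26.422963 + 199.241934 = 225.664896
dx/dθ = −r sin θ − h·r cos θ/√(L² − h²) (θ in radians; h = 17.396893) = -23.704025

x = 225.6649, dx/dθ = -23.7040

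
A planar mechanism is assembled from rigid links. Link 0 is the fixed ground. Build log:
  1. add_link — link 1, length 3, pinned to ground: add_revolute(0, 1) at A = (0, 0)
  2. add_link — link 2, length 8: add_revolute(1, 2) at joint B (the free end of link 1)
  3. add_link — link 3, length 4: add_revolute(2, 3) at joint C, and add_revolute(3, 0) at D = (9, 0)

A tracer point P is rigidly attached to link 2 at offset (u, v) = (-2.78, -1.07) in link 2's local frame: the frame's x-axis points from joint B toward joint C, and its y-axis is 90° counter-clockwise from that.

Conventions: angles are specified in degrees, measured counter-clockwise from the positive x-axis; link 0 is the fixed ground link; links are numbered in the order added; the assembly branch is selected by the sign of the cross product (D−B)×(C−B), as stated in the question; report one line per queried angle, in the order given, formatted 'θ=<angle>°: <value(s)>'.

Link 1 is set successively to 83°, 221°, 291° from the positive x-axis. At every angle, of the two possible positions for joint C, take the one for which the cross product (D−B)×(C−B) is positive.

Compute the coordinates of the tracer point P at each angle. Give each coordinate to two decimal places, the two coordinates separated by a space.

A=(0,0), D=(9.00,0)
θ=83°: B = A + 3.00·(cos83°, sin83°) = (0.3656, 2.9776)
θ=83°: |BD| = 9.1334
θ=83°: circle(B,8.00) ∩ circle(D,4.00): a=7.1944, h=3.4986
θ=83°:   candidates: C₊=(8.3076,3.9396) cross=31.954; C₋=(6.0263,-2.6753) cross=-31.954
θ=83°:   branch + wants cross > 0 → take C=(8.3076,3.9396) (cross=31.954)
θ=83°: ex = (C−B)/|BC| = (0.9927,0.1202); ey = (-0.1202,0.9927)
θ=83°: P = B + -2.78·ex + -1.07·ey = (-2.2656,1.5811)
θ=221°: B = A + 3.00·(cos221°, sin221°) = (-2.2641, -1.9682)
θ=221°: |BD| = 11.4348
θ=221°: circle(B,8.00) ∩ circle(D,4.00): a=7.8163, h=1.7048
θ=221°:   candidates: C₊=(5.1420,1.0565) cross=19.494; C₋=(5.7289,-2.3021) cross=-19.494
θ=221°:   branch + wants cross > 0 → take C=(5.1420,1.0565) (cross=19.494)
θ=221°: ex = (C−B)/|BC| = (0.9258,0.3781); ey = (-0.3781,0.9258)
θ=221°: P = B + -2.78·ex + -1.07·ey = (-4.4332,-4.0098)
θ=291°: B = A + 3.00·(cos291°, sin291°) = (1.0751, -2.8007)
θ=291°: |BD| = 8.4052
θ=291°: circle(B,8.00) ∩ circle(D,4.00): a=7.0580, h=3.7663
θ=291°:   candidates: C₊=(6.4748,3.1021) cross=31.657; C₋=(8.9847,-4.0000) cross=-31.657
θ=291°:   branch + wants cross > 0 → take C=(6.4748,3.1021) (cross=31.657)
θ=291°: ex = (C−B)/|BC| = (0.6750,0.7379); ey = (-0.7379,0.6750)
θ=291°: P = B + -2.78·ex + -1.07·ey = (-0.0118,-5.5742)

θ=83°: -2.27 1.58
θ=221°: -4.43 -4.01
θ=291°: -0.01 -5.57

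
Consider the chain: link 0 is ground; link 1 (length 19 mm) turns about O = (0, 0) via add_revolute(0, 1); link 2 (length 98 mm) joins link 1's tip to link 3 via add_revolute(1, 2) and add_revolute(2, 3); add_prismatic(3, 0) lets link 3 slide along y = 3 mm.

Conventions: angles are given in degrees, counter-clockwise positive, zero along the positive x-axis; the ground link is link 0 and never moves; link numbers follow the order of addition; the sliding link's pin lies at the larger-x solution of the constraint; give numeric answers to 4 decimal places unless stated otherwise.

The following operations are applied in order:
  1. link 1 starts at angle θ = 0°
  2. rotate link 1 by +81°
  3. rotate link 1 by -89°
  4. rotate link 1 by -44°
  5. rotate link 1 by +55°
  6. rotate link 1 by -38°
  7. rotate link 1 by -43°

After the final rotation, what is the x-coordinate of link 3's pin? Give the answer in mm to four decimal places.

geometry: r = 19 mm, L = 98 mm, e = 3 mm; θ starts at 0°
rotate link 1 by +81°: θ ← 0° +81° = 81°
rotate link 1 by -89°: θ ← 81° -89° = -8°
rotate link 1 by -44°: θ ← -8° -44° = -52°
rotate link 1 by +55°: θ ← -52° +55° = 3°
rotate link 1 by -38°: θ ← 3° -38° = -35°
rotate link 1 by -43°: θ ← -35° -43° = -78°
crank pin P = (r cos θ, r sin θ) = (3.950322, -18.584804)
h = r sin θ − e = -18.584804 − 3 = -21.584804
x = r cos θ + √(L² − h²) = 3.950322 + 95.593390 = 99.543712

99.5437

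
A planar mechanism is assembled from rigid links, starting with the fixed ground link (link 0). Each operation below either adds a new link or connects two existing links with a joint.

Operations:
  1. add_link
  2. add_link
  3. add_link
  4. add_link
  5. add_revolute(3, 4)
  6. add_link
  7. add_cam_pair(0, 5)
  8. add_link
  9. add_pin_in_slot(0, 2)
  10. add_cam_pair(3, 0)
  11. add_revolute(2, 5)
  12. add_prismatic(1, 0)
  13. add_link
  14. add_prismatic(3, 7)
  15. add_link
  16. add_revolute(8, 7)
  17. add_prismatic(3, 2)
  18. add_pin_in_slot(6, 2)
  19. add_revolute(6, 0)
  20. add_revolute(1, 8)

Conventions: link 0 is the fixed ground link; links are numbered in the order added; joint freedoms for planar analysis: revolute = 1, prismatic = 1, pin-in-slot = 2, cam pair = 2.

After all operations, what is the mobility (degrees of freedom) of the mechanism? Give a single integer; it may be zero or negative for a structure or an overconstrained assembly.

(L,J1,J2)=(1,0,0); link0 fixed
link1: (2,0,0)
link2: (3,0,0)
link3: (4,0,0)
link4: (5,0,0)
R 3-4 [J1]: (5,1,0)
link5: (6,1,0)
C 0-5 [J2]: (6,1,1)
link6: (7,1,1)
PS 0-2 [J2]: (7,1,2)
C 3-0 [J2]: (7,1,3)
R 2-5 [J1]: (7,2,3)
P 1-0 [J1]: (7,3,3)
link7: (8,3,3)
P 3-7 [J1]: (8,4,3)
link8: (9,4,3)
R 8-7 [J1]: (9,5,3)
P 3-2 [J1]: (9,6,3)
PS 6-2 [J2]: (9,6,4)
R 6-0 [J1]: (9,7,4)
R 1-8 [J1]: (9,8,4)
Grübler: 3·8 − 2·8 − 4 = 4

M = 4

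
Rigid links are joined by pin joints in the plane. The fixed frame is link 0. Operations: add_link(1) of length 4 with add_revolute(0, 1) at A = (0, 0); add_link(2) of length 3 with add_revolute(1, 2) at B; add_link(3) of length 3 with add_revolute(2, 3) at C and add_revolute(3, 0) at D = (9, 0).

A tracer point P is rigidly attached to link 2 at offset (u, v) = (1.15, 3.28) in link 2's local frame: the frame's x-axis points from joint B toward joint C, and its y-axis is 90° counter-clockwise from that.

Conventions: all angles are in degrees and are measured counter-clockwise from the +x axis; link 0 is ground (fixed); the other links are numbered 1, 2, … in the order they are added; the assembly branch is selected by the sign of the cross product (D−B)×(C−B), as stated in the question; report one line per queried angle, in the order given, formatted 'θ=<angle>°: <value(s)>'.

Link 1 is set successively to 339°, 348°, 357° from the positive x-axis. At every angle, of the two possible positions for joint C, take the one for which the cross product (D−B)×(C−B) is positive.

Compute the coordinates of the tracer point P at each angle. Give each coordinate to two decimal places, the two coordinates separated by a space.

A=(0,0), D=(9.00,0)
θ=339°: B = A + 4.00·(cos339°, sin339°) = (3.7343, -1.4335)
θ=339°: |BD| = 5.4573
θ=339°: circle(B,3.00) ∩ circle(D,3.00): a=2.7287, h=1.2468
θ=339°:   candidates: C₊=(6.0397,0.4863) cross=6.804; C₋=(6.6947,-1.9197) cross=-6.804
θ=339°:   branch + wants cross > 0 → take C=(6.0397,0.4863) (cross=6.804)
θ=339°: ex = (C−B)/|BC| = (0.7684,0.6399); ey = (-0.6399,0.7684)
θ=339°: P = B + 1.15·ex + 3.28·ey = (2.5191,1.8229)
θ=348°: B = A + 4.00·(cos348°, sin348°) = (3.9126, -0.8316)
θ=348°: |BD| = 5.1549
θ=348°: circle(B,3.00) ∩ circle(D,3.00): a=2.5775, h=1.5351
θ=348°:   candidates: C₊=(6.2086,1.0992) cross=7.914; C₋=(6.7040,-1.9309) cross=-7.914
θ=348°:   branch + wants cross > 0 → take C=(6.2086,1.0992) (cross=7.914)
θ=348°: ex = (C−B)/|BC| = (0.7653,0.6436); ey = (-0.6436,0.7653)
θ=348°: P = B + 1.15·ex + 3.28·ey = (2.6817,2.4189)
θ=357°: B = A + 4.00·(cos357°, sin357°) = (3.9945, -0.2093)
θ=357°: |BD| = 5.0099
θ=357°: circle(B,3.00) ∩ circle(D,3.00): a=2.5049, h=1.6509
θ=357°:   candidates: C₊=(6.4283,1.5447) cross=8.271; C₋=(6.5662,-1.7541) cross=-8.271
θ=357°:   branch + wants cross > 0 → take C=(6.4283,1.5447) (cross=8.271)
θ=357°: ex = (C−B)/|BC| = (0.8113,0.5847); ey = (-0.5847,0.8113)
θ=357°: P = B + 1.15·ex + 3.28·ey = (3.0097,3.1240)

θ=339°: 2.52 1.82
θ=348°: 2.68 2.42
θ=357°: 3.01 3.12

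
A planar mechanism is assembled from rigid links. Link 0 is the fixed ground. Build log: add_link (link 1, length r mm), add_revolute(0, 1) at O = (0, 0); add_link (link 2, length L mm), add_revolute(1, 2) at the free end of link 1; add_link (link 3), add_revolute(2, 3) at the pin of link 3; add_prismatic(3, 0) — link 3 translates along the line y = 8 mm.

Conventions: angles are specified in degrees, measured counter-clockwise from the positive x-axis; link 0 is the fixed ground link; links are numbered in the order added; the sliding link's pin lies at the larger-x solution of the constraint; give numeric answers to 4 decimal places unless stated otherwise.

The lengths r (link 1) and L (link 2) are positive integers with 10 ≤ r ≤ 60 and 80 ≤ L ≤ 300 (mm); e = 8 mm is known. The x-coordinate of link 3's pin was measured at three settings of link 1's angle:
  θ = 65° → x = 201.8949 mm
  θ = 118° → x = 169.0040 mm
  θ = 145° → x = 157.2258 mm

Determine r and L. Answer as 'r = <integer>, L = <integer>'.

constraint per measurement: (x − r cos θ)² + (r sin θ − e)² = L²
subtracting the θ₁ and θ₂ equations cancels the r² and L² terms:
r = (x₁² − x₂²) / (2[(x₁cos θ₁ + e sin θ₁) − (x₂cos θ₂ + e sin θ₂)]) = 37.0000 → r = 37
L² = (x₁ − r cos θ₁)² + (r sin θ₁ − e)² = 35344.0055 → L = 188.0000 → L = 188
check at θ₃=145°: x = 157.2258 (printed 157.2258) ✓

r = 37, L = 188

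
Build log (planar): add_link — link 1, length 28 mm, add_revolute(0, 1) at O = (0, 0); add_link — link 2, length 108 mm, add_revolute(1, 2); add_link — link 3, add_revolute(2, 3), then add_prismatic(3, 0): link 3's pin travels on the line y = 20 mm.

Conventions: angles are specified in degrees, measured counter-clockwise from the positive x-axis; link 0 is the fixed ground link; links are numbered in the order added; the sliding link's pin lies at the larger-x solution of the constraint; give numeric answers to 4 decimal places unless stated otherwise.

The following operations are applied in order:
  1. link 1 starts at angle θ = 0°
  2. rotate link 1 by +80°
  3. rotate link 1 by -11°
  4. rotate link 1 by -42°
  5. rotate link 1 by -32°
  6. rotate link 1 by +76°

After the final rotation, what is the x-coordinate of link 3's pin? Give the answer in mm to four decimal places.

geometry: r = 28 mm, L = 108 mm, e = 20 mm; θ starts at 0°
rotate link 1 by +80°: θ ← 0° +80° = 80°
rotate link 1 by -11°: θ ← 80° -11° = 69°
rotate link 1 by -42°: θ ← 69° -42° = 27°
rotate link 1 by -32°: θ ← 27° -32° = -5°
rotate link 1 by +76°: θ ← -5° +76° = 71°
crank pin P = (r cos θ, r sin θ) = (9.115908, 26.474520)
h = r sin θ − e = 26.474520 − 20 = 6.474520
x = r cos θ + √(L² − h²) = 9.115908 + 107.805754 = 116.921662

116.9217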